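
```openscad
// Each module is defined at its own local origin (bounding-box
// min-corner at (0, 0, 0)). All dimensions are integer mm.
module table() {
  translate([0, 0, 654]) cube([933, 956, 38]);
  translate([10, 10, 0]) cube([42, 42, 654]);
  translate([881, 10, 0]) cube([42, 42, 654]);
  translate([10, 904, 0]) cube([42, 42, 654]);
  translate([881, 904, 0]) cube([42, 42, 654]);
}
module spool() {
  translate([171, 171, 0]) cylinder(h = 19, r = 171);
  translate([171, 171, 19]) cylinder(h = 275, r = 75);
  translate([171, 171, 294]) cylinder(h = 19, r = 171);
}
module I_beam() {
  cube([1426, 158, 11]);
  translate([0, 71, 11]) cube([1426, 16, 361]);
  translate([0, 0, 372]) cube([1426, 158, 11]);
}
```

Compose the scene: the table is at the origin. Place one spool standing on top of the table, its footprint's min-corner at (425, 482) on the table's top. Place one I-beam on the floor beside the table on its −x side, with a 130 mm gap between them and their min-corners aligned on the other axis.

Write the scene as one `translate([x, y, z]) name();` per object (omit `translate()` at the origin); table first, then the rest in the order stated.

table();
translate([425, 482, 692]) spool();
translate([-1556, 0, 0]) I_beam();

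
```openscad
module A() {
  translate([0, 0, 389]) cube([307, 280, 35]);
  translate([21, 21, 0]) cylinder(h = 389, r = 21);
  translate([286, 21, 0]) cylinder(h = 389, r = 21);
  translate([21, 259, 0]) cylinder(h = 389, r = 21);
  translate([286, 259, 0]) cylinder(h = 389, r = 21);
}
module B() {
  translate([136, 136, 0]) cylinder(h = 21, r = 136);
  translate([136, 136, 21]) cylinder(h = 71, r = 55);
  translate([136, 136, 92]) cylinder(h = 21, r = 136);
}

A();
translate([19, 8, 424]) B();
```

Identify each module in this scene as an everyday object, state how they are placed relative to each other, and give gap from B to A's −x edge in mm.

The spool's min-x is at 19; the stool's min-x is 0; gap = 19 mm.

A is a stool. B is a spool. The spool is on top of the stool. The gap from the spool to the stool's −x edge is 19 mm.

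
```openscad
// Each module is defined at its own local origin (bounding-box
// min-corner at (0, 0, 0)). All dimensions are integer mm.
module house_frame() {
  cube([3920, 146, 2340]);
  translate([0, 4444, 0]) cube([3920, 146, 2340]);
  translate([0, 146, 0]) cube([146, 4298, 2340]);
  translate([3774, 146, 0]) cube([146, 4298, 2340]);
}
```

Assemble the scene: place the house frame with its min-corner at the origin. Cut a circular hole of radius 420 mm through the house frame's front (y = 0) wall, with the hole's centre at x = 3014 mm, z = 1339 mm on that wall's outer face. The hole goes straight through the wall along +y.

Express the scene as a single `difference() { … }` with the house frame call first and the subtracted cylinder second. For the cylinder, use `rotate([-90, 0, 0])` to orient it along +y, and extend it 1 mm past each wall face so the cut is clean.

difference() {
  house_frame();
  translate([3014, -1, 1339]) rotate([-90, 0, 0]) cylinder(h = 148, r = 420);
}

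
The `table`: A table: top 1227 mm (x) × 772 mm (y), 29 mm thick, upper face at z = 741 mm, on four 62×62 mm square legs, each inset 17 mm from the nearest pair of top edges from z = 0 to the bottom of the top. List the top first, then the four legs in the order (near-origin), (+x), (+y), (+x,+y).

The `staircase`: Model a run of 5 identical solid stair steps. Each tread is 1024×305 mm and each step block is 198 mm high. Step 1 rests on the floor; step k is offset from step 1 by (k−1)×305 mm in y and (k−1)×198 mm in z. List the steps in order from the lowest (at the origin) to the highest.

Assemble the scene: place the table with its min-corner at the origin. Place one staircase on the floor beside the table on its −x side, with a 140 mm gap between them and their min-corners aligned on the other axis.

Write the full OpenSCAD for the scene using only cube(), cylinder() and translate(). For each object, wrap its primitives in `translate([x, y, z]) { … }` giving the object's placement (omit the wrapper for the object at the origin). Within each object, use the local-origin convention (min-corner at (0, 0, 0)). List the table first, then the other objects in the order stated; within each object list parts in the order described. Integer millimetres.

translate([0, 0, 712]) cube([1227, 772, 29]);
translate([17, 17, 0]) cube([62, 62, 712]);
translate([1148, 17, 0]) cube([62, 62, 712]);
translate([17, 693, 0]) cube([62, 62, 712]);
translate([1148, 693, 0]) cube([62, 62, 712]);
translate([-1164, 0, 0]) {
  cube([1024, 305, 198]);
  translate([0, 305, 198]) cube([1024, 305, 198]);
  translate([0, 610, 396]) cube([1024, 305, 198]);
  translate([0, 915, 594]) cube([1024, 305, 198]);
  translate([0, 1220, 792]) cube([1024, 305, 198]);
}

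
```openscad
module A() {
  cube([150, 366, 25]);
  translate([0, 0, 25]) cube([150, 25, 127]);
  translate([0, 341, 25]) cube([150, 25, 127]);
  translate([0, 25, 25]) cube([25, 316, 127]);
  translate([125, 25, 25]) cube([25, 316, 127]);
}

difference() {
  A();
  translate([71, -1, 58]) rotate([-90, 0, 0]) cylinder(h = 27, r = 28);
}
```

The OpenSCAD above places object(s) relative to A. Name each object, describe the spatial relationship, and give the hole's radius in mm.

A is an open box. The open box has a circular hole through its front wall. The hole's radius is 28 mm.

The subtracted cylinder has r = 28 mm.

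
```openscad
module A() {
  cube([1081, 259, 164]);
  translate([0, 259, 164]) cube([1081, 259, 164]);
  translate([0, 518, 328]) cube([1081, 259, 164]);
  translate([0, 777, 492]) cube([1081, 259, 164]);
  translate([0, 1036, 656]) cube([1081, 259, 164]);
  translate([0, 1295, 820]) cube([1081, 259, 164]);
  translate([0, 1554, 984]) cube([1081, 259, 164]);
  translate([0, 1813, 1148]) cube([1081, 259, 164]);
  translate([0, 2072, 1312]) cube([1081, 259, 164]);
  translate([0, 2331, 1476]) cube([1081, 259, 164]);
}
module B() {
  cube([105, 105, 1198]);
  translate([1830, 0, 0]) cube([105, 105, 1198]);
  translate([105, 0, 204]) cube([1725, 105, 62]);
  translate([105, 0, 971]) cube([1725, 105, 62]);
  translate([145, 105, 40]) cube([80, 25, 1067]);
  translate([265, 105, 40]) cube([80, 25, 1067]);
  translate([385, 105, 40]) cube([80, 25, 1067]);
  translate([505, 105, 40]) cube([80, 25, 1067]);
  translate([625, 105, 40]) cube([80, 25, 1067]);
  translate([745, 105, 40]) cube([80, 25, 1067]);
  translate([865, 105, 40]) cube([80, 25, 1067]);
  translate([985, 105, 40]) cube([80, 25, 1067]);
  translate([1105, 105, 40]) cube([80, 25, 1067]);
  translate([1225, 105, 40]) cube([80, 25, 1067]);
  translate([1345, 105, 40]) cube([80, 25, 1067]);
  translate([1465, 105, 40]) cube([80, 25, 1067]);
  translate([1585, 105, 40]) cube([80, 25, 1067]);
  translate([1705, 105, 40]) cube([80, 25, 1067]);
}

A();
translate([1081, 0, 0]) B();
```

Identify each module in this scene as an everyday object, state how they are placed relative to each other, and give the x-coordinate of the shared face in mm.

A is a staircase. B is a fence section. The fence section is against the staircase's +x side, with their −y faces flush. The x-coordinate of the shared face is 1081 mm.

The staircase's +x face and the fence section's −x face are both at x = 1081 mm.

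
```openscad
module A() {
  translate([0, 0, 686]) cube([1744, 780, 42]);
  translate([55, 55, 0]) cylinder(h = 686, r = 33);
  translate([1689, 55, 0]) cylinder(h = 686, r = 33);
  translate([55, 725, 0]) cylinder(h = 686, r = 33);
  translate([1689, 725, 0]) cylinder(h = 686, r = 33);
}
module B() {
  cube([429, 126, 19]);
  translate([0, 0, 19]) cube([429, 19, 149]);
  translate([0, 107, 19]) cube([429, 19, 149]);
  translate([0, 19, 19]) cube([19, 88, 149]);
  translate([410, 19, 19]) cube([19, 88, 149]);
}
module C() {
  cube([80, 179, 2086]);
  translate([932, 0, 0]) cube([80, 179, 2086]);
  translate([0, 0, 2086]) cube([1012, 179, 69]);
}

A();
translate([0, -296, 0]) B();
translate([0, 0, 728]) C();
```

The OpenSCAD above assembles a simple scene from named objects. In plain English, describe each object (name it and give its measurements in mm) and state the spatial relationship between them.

A is a table with a 1744×780 mm rectangular top, 42 mm thick, top surface at z = 728 mm, supported by four round legs of 66 mm diameter, each leg's bounding box inset 22 mm from the nearest pair of top edges, running from the floor.

B is an open storage box with external size 429×126×168 mm and wall thickness 19 mm (the base is also 19 mm thick). The base covers the whole footprint; the four walls stand on the base, with the y-facing walls full-width and the x-facing walls fitting between their inner faces.

C is a door frame. The clear opening is 852 mm wide and 2086 mm high. Two 80 mm wide jambs, 179 mm deep, stand either side of the opening from the floor to the top of the opening. A 69 mm thick head sits across the top of both jambs, spanning the full outside width of the frame.

The open box is on the floor beside the table on its −y side. The door frame is on top of the table.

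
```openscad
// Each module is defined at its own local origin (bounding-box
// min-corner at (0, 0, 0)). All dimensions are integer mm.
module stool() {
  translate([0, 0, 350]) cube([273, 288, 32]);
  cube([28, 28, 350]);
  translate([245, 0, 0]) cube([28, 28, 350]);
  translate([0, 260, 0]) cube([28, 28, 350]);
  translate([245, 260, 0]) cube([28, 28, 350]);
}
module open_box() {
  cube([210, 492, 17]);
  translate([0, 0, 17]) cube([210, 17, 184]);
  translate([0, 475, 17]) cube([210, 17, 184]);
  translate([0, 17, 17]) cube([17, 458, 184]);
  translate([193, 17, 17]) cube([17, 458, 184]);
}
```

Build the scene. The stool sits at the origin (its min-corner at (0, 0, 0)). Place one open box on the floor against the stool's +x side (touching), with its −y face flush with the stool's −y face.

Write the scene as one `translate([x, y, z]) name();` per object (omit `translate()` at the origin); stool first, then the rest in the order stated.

stool();
translate([273, 0, 0]) open_box();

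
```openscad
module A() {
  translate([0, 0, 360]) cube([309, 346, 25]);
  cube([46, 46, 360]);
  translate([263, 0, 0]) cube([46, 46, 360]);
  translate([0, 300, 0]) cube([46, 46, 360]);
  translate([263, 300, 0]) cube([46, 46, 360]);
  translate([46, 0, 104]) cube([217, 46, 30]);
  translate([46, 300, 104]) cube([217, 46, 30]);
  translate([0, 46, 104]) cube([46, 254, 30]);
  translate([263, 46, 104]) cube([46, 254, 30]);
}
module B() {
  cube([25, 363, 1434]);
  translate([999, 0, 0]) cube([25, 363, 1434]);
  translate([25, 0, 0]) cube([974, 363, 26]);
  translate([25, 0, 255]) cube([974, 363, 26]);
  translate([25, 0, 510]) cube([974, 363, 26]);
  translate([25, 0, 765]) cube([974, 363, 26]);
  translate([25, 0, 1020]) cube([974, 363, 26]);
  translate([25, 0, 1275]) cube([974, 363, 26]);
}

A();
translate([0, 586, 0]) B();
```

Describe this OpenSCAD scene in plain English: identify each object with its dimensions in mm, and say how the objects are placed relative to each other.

A is a four-legged stool. The seat is 309×346 mm, 25 mm thick, top at z = 385 mm. It stands on four square legs, each 46×46 mm in cross-section, from z = 0 to the seat underside, each flush with a corner of the seat. Four stretchers, 46 mm wide and 30 mm tall, connect adjacent legs with their undersides at z = 104 mm, each running between the inner faces of the legs it joins and aligned with the legs' outer faces on the other axis.

B is an open bookshelf. Two side panels, each 25 mm thick, 363 mm deep and 1434 mm tall, stand 1024 mm apart (outside-to-outside). Between them sit 6 shelves, each 26 mm thick and 363 mm deep, spanning the full gap between the sides. The bottom shelf rests on the floor (its underside at z = 0) and the clear gap between one shelf's top and the next shelf's underside is 229 mm.

The bookshelf is on the floor beside the stool on its +y side.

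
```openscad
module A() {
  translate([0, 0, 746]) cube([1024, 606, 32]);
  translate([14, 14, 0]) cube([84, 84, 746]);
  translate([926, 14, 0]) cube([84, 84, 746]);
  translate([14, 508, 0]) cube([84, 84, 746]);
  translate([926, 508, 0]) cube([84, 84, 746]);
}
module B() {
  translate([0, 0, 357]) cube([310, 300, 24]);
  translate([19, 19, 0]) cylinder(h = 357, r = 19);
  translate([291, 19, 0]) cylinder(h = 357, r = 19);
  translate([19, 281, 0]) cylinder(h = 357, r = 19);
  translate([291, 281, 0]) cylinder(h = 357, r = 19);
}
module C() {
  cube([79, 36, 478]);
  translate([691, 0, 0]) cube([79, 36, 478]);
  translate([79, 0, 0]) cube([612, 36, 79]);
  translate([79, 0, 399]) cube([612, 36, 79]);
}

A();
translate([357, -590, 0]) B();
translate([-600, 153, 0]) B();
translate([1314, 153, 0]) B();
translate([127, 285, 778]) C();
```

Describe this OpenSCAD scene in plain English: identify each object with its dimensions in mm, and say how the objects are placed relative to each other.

A is a rectangular dining table. The top is 1024×606×32 mm with its upper surface at z = 778 mm. It stands on four 84×84 mm square legs, each inset 14 mm from the nearest pair of top edges, running from the floor to the underside of the top.

B is a four-legged stool. The seat is a 310×300×24 mm slab whose top surface is at z = 381 mm; four round legs, each 38 mm in diameter, run from the floor (z = 0) to the underside of the seat, each leg's axis is inset half a diameter from the nearest pair of seat edges (so the leg's bounding box is flush with the corner).

C is a rectangular picture frame lying in the x–z plane (depth along y). The opening is 612 mm wide (x) by 320 mm tall (z), surrounded by a border 79 mm wide on all four sides. The frame is 36 mm deep and is made of two full-height vertical stiles with two horizontal rails fitted between them.

Three stools sit around the table at the −y, −x, +x sides. The picture frame is on top of the table, centred.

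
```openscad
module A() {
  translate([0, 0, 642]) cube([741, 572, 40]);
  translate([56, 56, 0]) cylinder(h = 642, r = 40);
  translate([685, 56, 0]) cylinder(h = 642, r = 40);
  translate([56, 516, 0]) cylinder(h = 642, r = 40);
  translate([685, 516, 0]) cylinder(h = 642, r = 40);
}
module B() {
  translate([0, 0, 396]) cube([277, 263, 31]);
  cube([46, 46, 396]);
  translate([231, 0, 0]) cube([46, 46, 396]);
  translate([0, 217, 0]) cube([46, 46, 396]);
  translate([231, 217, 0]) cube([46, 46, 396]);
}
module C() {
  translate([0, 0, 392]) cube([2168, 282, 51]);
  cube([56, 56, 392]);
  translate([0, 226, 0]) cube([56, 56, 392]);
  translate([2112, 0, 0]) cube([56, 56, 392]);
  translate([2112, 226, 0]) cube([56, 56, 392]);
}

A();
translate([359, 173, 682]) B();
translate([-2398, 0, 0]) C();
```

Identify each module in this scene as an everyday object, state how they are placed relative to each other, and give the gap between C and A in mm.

A is a table. B is a stool. C is a bench. The stool is on top of the table. The bench is on the floor beside the table on its −x side. The gap between the bench and the table is 230 mm.

The bench's nearest face is 230 mm from the table's −x face.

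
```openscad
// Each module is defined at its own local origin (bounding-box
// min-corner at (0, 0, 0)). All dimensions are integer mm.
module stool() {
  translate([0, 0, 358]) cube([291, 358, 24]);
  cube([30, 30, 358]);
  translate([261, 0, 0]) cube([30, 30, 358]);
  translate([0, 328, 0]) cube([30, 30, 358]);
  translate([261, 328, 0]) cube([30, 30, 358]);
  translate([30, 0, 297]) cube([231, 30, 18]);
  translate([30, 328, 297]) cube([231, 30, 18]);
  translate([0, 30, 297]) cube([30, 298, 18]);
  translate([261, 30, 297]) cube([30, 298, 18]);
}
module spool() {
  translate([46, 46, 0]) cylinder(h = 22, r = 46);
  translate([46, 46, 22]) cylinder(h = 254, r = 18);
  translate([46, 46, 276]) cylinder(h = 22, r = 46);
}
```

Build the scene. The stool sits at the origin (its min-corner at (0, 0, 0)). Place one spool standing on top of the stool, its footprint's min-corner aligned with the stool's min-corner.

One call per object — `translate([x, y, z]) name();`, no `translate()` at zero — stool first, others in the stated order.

stool();
translate([0, 0, 382]) spool();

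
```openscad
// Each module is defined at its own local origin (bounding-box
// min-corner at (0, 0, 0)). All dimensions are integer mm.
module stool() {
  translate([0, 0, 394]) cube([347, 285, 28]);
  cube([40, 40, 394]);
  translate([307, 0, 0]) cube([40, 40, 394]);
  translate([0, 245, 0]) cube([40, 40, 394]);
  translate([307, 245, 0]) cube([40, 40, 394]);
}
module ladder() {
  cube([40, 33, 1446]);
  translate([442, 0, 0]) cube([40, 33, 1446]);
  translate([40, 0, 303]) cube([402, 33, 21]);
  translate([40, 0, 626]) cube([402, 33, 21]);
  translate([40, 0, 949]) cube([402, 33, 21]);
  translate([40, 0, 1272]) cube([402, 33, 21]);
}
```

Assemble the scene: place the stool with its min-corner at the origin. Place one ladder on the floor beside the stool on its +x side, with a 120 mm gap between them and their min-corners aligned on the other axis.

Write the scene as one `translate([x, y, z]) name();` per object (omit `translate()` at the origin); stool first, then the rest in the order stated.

stool();
translate([467, 0, 0]) ladder();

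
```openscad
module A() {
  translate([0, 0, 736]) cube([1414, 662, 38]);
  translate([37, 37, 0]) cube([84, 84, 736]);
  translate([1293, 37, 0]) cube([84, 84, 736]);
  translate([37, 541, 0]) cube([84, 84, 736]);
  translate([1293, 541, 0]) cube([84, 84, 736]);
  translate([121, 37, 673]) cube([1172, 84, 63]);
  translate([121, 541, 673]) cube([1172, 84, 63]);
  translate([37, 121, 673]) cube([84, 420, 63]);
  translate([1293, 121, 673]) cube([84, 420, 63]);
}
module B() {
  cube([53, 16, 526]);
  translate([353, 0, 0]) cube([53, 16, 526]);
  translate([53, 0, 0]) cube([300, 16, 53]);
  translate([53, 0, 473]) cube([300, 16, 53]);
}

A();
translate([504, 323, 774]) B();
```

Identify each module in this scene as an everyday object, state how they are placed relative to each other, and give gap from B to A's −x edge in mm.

The picture frame's min-x is at 504; the table's min-x is 0; gap = 504 mm.

A is a table. B is a picture frame. The picture frame is on top of the table, centred. The gap from the picture frame to the table's −x edge is 504 mm.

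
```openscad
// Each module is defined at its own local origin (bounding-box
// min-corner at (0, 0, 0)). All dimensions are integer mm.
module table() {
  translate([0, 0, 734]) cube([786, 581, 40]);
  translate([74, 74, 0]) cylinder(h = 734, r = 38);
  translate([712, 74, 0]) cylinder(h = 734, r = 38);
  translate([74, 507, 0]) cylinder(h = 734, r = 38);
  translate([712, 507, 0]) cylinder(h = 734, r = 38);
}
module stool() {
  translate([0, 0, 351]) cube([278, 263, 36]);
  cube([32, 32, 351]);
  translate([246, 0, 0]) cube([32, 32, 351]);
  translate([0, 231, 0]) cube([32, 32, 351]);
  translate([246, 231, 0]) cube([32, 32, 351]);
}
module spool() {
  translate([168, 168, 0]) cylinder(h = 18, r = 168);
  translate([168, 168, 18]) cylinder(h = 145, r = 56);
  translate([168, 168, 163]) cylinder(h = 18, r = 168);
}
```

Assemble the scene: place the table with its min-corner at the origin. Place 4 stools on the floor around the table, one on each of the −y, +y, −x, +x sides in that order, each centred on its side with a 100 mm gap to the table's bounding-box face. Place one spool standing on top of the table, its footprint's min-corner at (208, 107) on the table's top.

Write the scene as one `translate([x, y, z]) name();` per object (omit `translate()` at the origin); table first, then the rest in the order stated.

table();
translate([254, -363, 0]) stool();
translate([254, 681, 0]) stool();
translate([-378, 159, 0]) stool();
translate([886, 159, 0]) stool();
translate([208, 107, 774]) spool();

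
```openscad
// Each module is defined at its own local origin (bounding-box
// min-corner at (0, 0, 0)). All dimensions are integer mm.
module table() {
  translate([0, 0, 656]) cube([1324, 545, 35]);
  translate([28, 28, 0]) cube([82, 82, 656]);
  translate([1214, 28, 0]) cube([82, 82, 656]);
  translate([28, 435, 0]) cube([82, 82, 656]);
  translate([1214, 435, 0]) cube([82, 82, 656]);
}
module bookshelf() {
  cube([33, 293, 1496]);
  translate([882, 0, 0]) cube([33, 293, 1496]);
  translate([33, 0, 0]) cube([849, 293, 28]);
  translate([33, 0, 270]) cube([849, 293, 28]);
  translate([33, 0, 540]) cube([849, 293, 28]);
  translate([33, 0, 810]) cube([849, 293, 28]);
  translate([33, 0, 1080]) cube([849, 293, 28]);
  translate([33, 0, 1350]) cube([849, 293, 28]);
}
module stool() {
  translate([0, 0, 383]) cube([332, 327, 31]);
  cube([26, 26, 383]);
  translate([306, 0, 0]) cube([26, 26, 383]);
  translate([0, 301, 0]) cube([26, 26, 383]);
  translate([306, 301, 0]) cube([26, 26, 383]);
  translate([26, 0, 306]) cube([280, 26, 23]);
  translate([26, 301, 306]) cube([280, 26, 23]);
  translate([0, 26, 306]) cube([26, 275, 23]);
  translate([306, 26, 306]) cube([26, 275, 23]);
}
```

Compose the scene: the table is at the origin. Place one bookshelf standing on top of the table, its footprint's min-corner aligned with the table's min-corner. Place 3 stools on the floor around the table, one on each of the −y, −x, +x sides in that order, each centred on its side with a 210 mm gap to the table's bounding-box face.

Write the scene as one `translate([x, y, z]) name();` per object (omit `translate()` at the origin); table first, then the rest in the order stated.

table();
translate([0, 0, 691]) bookshelf();
translate([496, -537, 0]) stool();
translate([-542, 109, 0]) stool();
translate([1534, 109, 0]) stool();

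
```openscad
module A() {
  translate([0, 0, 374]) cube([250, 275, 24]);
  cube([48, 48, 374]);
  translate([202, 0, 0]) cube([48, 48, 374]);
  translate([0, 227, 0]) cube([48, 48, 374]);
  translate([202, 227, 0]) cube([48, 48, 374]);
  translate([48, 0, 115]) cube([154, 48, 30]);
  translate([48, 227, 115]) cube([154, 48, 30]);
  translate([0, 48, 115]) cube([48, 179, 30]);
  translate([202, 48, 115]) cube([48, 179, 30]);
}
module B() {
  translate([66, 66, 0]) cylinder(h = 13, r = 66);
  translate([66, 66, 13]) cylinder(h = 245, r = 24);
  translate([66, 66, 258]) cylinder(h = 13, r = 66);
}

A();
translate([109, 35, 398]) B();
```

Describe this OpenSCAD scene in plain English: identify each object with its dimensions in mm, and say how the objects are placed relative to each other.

A is a four-legged stool. The seat is 250×275 mm, 24 mm thick, top at z = 398 mm. It stands on four square legs, each 48×48 mm in cross-section, from z = 0 to the seat underside, each flush with a corner of the seat. Four stretchers, 48 mm wide and 30 mm tall, connect adjacent legs with their undersides at z = 115 mm, each running between the inner faces of the legs it joins and aligned with the legs' outer faces on the other axis.

B is a spool: two coaxial disc flanges of radius 66 mm and thickness 13 mm, joined by a core cylinder of radius 24 mm and height 245 mm. The lower flange rests on z = 0 and the three cylinders share a vertical axis.

The spool is on top of the stool.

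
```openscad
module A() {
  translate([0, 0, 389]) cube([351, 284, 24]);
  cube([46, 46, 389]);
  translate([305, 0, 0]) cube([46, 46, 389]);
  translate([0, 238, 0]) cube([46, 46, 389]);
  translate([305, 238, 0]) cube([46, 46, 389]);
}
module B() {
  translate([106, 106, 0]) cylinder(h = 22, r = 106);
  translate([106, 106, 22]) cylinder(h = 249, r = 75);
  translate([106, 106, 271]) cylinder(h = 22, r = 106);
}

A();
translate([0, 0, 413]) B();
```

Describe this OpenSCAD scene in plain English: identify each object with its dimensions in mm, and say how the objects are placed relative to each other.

A is a four-legged stool. The seat is a 351×284×24 mm slab whose top surface is at z = 413 mm; four square legs, each 46×46 mm in cross-section, run from the floor (z = 0) to the underside of the seat, each flush with a corner of the seat.

B is a spool: two coaxial disc flanges of radius 106 mm and thickness 22 mm, joined by a core cylinder of radius 75 mm and height 249 mm. The lower flange rests on z = 0 and the three cylinders share a vertical axis.

The spool is on top of the stool.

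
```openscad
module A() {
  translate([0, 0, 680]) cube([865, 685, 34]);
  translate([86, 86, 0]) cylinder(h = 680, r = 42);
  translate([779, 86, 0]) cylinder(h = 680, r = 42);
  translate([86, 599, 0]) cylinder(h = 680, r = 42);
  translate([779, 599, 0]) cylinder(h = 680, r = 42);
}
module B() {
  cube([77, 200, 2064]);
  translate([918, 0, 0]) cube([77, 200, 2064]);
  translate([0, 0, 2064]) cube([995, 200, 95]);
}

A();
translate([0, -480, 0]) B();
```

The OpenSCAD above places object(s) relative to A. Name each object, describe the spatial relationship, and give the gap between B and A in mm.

The door frame's nearest face is 280 mm from the table's −y face.

A is a table. B is a door frame. The door frame is on the floor beside the table on its −y side. The gap between the door frame and the table is 280 mm.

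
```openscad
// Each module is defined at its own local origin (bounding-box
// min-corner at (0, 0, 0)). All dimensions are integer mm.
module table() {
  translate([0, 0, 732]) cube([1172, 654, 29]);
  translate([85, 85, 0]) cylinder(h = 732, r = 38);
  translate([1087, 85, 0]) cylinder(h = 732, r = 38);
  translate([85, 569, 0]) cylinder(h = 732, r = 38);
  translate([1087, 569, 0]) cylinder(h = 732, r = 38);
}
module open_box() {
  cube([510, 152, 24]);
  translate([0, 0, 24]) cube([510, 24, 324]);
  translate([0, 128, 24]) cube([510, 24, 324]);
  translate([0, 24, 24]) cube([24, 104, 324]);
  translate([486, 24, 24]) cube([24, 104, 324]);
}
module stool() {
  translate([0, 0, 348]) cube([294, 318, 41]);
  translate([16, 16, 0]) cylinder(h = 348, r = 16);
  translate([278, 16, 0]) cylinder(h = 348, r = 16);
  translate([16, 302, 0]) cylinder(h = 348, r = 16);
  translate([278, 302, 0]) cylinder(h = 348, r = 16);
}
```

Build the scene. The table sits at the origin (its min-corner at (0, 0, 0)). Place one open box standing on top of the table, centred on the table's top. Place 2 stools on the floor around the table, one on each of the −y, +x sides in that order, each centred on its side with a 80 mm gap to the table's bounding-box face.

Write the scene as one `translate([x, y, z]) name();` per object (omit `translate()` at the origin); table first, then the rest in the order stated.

table();
translate([331, 251, 761]) open_box();
translate([439, -398, 0]) stool();
translate([1252, 168, 0]) stool();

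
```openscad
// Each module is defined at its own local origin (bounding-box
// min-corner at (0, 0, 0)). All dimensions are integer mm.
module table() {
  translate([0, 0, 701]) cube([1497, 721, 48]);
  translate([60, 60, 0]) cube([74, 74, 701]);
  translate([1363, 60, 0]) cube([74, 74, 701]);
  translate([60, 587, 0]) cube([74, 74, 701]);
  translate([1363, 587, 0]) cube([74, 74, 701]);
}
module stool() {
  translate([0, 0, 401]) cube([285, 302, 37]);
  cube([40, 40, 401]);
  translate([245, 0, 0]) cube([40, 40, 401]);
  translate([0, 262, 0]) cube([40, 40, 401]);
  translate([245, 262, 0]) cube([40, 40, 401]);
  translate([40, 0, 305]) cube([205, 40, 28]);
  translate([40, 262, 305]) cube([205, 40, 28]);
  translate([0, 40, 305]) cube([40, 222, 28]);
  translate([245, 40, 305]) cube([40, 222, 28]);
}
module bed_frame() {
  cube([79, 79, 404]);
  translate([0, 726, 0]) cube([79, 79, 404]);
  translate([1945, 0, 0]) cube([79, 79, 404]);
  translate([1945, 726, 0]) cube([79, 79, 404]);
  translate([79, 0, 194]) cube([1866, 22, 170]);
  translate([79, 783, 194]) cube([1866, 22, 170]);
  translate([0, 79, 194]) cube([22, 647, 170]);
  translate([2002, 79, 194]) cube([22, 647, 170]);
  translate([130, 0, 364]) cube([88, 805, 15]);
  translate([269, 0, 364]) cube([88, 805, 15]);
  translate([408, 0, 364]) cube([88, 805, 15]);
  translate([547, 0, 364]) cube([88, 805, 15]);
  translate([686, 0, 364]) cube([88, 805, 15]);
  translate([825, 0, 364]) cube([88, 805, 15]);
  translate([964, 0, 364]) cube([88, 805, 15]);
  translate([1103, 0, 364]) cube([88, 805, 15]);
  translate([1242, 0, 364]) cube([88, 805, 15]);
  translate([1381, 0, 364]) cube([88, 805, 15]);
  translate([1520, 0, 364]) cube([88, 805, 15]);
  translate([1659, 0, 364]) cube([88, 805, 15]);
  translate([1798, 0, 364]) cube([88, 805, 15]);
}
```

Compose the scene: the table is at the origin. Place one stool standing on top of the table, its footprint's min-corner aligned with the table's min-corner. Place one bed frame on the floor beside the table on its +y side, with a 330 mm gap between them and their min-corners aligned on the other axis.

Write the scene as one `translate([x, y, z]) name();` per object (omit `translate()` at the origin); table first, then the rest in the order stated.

table();
translate([0, 0, 749]) stool();
translate([0, 1051, 0]) bed_frame();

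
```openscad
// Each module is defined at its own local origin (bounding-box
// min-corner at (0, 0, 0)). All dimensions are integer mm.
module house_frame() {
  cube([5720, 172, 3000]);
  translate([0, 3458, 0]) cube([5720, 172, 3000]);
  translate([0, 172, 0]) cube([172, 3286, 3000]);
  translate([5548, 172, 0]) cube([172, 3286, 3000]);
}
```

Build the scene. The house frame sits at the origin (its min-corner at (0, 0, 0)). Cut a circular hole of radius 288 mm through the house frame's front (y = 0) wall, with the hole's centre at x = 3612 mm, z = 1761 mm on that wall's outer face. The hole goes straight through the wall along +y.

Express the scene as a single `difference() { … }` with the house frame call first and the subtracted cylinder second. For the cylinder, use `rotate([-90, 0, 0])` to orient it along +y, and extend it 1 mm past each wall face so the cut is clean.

difference() {
  house_frame();
  translate([3612, -1, 1761]) rotate([-90, 0, 0]) cylinder(h = 174, r = 288);
}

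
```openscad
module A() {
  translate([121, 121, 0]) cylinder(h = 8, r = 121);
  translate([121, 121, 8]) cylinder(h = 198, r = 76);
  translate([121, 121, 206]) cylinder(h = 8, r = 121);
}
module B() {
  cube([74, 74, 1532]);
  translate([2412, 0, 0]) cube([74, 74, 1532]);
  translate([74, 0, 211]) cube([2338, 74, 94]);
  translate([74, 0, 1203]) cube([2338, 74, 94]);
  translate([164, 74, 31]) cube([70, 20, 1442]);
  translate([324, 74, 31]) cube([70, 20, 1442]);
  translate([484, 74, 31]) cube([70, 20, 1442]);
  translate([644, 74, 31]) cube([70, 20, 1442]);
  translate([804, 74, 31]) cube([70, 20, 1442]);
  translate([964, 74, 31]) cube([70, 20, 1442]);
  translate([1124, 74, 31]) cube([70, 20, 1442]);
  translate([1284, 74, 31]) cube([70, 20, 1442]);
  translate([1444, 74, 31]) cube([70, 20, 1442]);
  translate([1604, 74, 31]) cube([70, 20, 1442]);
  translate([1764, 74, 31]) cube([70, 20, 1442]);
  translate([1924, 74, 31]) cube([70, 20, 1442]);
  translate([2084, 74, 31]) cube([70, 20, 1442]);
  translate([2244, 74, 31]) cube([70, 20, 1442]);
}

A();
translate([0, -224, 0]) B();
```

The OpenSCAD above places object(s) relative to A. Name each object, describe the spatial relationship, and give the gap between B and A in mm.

A is a spool. B is a fence section. The fence section is on the floor beside the spool on its −y side. The gap between the fence section and the spool is 130 mm.

The fence section's nearest face is 130 mm from the spool's −y face.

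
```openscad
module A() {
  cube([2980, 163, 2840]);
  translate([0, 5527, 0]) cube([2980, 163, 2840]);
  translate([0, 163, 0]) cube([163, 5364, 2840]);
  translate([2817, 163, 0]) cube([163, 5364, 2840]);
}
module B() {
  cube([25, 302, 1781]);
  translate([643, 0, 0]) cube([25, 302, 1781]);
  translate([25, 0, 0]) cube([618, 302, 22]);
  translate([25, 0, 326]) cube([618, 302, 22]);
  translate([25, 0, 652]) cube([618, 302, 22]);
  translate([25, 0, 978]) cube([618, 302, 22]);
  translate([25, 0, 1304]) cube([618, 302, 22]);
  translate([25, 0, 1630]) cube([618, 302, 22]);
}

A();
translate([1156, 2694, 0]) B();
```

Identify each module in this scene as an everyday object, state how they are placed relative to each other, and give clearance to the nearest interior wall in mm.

A is a house frame. B is a bookshelf. The bookshelf sits inside the house frame, centred. The clearance to the nearest interior wall is 993 mm.

Clearances: x = 993, y = 2531; minimum 993 mm.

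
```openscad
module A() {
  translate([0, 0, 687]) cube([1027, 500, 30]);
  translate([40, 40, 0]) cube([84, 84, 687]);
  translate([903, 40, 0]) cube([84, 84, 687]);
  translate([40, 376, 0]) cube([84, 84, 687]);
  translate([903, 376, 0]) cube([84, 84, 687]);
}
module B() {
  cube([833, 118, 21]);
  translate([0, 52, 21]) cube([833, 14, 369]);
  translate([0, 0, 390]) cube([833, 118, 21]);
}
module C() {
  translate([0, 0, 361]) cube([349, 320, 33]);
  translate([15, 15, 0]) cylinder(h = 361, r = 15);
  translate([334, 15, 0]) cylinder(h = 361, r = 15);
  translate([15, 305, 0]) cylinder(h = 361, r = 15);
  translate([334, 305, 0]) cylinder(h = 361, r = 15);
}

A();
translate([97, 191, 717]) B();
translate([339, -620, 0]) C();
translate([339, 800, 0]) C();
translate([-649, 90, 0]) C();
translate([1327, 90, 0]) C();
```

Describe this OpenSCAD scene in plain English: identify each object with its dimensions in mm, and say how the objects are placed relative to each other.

A is a table: top 1027 mm (x) × 500 mm (y), 30 mm thick, upper face at z = 717 mm, on four 84×84 mm square legs, each inset 40 mm from the nearest pair of top edges, running from z = 0 to the bottom of the top.

B is an I-beam lying along x, 833 mm long. Overall section height 411 mm. Two flanges 118 mm wide (y) and 21 mm thick, one on the floor and one at the top; a web 14 mm thick runs between them, centred on the flange width.

C is a four-legged stool. The seat is a 349×320×33 mm slab whose top surface is at z = 394 mm; four round legs, each 30 mm in diameter, run from the floor (z = 0) to the underside of the seat, each leg's axis is inset half a diameter from the nearest pair of seat edges (so the leg's bounding box is flush with the corner).

The I-beam is on top of the table, centred. Four stools sit around the table at the −y, +y, −x, +x sides.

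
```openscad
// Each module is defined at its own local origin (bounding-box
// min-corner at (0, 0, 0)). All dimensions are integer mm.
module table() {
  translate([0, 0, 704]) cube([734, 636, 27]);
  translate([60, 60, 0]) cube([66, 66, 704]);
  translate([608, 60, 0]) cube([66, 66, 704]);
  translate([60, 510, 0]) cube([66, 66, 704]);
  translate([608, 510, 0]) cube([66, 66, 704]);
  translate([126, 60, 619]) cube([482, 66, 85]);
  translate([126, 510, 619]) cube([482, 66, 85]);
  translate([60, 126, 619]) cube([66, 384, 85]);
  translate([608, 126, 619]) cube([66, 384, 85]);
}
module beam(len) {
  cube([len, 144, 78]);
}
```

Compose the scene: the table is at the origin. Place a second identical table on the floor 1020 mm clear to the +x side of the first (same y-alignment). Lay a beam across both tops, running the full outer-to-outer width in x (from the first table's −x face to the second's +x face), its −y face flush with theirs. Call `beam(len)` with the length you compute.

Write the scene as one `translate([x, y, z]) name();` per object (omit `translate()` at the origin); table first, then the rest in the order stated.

table();
translate([1754, 0, 0]) table();
translate([0, 0, 731]) beam(2488);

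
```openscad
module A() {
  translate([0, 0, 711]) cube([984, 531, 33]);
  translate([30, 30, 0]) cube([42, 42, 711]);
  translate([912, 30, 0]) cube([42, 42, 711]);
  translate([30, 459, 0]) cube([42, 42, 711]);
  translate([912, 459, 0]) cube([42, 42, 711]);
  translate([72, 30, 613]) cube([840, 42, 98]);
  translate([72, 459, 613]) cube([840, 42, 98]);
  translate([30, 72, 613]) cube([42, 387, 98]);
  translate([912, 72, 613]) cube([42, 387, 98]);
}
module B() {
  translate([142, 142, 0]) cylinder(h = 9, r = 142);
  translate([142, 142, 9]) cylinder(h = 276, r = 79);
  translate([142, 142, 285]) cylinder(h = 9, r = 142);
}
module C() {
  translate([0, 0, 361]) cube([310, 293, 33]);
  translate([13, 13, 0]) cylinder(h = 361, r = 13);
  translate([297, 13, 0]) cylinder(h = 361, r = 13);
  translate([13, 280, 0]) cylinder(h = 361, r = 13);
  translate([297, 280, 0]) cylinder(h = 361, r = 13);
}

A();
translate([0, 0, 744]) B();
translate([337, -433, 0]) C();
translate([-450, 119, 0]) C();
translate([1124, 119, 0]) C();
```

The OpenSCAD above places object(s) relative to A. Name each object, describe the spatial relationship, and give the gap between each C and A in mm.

Each stool's nearest face is 140 mm from the table's bounding box.

A is a table. B is a spool. C is a stool. The spool is on top of the table. Three stools sit around the table at the −y, −x, +x sides. The gap between each stool and the table is 140 mm.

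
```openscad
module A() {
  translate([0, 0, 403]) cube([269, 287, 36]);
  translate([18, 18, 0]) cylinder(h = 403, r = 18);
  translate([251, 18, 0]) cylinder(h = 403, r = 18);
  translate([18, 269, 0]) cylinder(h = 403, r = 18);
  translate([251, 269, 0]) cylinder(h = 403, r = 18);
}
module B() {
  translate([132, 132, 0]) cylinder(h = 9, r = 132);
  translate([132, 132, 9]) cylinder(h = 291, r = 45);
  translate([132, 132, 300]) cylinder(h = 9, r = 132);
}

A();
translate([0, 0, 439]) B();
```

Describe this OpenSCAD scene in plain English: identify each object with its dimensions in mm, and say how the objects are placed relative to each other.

A is a simple wooden stool: a rectangular seat 269 mm (x) by 287 mm (y), 36 mm thick, top face at z = 439 mm, on four round legs, each 36 mm in diameter. The legs rest on z = 0, each leg's axis is inset half a diameter from the nearest pair of seat edges (so the leg's bounding box is flush with the corner).

B is a spool: two coaxial disc flanges of radius 132 mm and thickness 9 mm, joined by a core cylinder of radius 45 mm and height 291 mm. The lower flange rests on z = 0 and the three cylinders share a vertical axis.

The spool is on top of the stool.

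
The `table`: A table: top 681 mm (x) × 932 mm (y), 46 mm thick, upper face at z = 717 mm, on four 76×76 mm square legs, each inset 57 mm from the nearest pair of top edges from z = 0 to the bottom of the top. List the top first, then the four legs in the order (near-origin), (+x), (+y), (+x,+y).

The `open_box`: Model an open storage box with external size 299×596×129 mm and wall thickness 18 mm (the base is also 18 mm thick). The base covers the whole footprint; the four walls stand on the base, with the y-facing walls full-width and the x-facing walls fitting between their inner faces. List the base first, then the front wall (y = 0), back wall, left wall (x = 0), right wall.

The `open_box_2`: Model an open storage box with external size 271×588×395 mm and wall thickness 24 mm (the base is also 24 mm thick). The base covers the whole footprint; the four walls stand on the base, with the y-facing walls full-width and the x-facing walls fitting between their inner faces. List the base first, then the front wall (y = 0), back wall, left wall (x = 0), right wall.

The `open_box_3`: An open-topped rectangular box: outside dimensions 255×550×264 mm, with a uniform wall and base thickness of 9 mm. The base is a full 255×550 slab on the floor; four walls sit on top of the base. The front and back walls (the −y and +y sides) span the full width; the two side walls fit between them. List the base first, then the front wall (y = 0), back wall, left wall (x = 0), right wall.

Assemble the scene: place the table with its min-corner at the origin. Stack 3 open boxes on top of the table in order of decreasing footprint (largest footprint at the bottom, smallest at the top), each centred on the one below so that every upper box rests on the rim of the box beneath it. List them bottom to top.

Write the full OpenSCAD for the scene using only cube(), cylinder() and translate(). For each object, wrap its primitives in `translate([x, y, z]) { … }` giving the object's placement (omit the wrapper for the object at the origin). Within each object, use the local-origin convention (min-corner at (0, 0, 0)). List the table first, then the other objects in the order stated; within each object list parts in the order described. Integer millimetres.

translate([0, 0, 671]) cube([681, 932, 46]);
translate([57, 57, 0]) cube([76, 76, 671]);
translate([548, 57, 0]) cube([76, 76, 671]);
translate([57, 799, 0]) cube([76, 76, 671]);
translate([548, 799, 0]) cube([76, 76, 671]);
translate([191, 168, 717]) {
  cube([299, 596, 18]);
  translate([0, 0, 18]) cube([299, 18, 111]);
  translate([0, 578, 18]) cube([299, 18, 111]);
  translate([0, 18, 18]) cube([18, 560, 111]);
  translate([281, 18, 18]) cube([18, 560, 111]);
}
translate([205, 172, 846]) {
  cube([271, 588, 24]);
  translate([0, 0, 24]) cube([271, 24, 371]);
  translate([0, 564, 24]) cube([271, 24, 371]);
  translate([0, 24, 24]) cube([24, 540, 371]);
  translate([247, 24, 24]) cube([24, 540, 371]);
}
translate([213, 191, 1241]) {
  cube([255, 550, 9]);
  translate([0, 0, 9]) cube([255, 9, 255]);
  translate([0, 541, 9]) cube([255, 9, 255]);
  translate([0, 9, 9]) cube([9, 532, 255]);
  translate([246, 9, 9]) cube([9, 532, 255]);
}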